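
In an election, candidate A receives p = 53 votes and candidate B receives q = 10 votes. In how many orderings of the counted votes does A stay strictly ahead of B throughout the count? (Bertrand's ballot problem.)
Strict-lead orderings = 87232342461

Total orderings of the 63 votes with 53 for A: C(63, 53) = 127805525001. By the Bertrand ballot formula (Cycle Lemma / reflection principle), the number of orderings in which A is strictly ahead of B throughout is (p − q)/(p + q) · C(p + q, p) = (53 − 10)/(53 + 10) · 127805525001 = 87232342461.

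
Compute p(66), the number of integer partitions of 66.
p(66) = 2323520

Compute p(n) via the recurrence p(n, m) = p(n, m−1) + p(n−m, m), where p(n, m) counts partitions of n with all parts ≤ m and p(n) = p(n, n). The base cases are p(0, m) = 1 and p(n, 0) = 0 for n > 0. Filling the table yields p(66) = 2323520. (Euler's pentagonal recurrence is an alternative.)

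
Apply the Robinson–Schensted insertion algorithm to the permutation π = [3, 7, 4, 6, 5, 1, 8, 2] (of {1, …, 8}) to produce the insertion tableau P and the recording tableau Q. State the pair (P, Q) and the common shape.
P = [1, 2, 5, 8] / [3, 4] / [6] / [7];  Q = [1, 2, 4, 7] / [3, 8] / [5] / [6];  common shape = (4, 2, 1, 1)

Row-insert the values π_1, π_2, … into P one at a time, bumping the leftmost entry strictly greater than the inserted value down to the next row. The recording tableau Q records, in position (i, j), the step at which that cell was added to P.
  Insert 3 (step 1): P = [3];  Q = [1]
  Insert 7 (step 2): P = [3, 7];  Q = [1, 2]
  Insert 4 (step 3): P = [3, 4] / [7];  Q = [1, 2] / [3]
  Insert 6 (step 4): P = [3, 4, 6] / [7];  Q = [1, 2, 4] / [3]
  Insert 5 (step 5): P = [3, 4, 5] / [6] / [7];  Q = [1, 2, 4] / [3] / [5]
  Insert 1 (step 6): P = [1, 4, 5] / [3] / [6] / [7];  Q = [1, 2, 4] / [3] / [5] / [6]
  Insert 8 (step 7): P = [1, 4, 5, 8] / [3] / [6] / [7];  Q = [1, 2, 4, 7] / [3] / [5] / [6]
  Insert 2 (step 8): P = [1, 2, 5, 8] / [3, 4] / [6] / [7];  Q = [1, 2, 4, 7] / [3, 8] / [5] / [6]
Final shape: (4, 2, 1, 1).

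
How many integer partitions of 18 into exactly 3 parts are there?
p(18, 3 parts) = 27

Partitions of n into exactly k parts are in bijection with partitions of n − k into at most k parts (subtract 1 from each part). So p(18, exactly 3) = p(15, parts ≤ 3). Computing via the recurrence p(m, j) = p(m, j−1) + p(m−j, j) gives 27.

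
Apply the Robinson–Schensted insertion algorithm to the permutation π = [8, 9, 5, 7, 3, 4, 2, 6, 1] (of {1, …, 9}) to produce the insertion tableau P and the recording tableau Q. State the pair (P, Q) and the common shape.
P = [1, 4, 6] / [2, 7] / [3, 9] / [5] / [8];  Q = [1, 2, 8] / [3, 4] / [5, 6] / [7] / [9];  common shape = (3, 2, 2, 1, 1)

Row-insert the values π_1, π_2, … into P one at a time, bumping the leftmost entry strictly greater than the inserted value down to the next row. The recording tableau Q records, in position (i, j), the step at which that cell was added to P.
  Insert 8 (step 1): P = [8];  Q = [1]
  Insert 9 (step 2): P = [8, 9];  Q = [1, 2]
  Insert 5 (step 3): P = [5, 9] / [8];  Q = [1, 2] / [3]
  Insert 7 (step 4): P = [5, 7] / [8, 9];  Q = [1, 2] / [3, 4]
  Insert 3 (step 5): P = [3, 7] / [5, 9] / [8];  Q = [1, 2] / [3, 4] / [5]
  Insert 4 (step 6): P = [3, 4] / [5, 7] / [8, 9];  Q = [1, 2] / [3, 4] / [5, 6]
  Insert 2 (step 7): P = [2, 4] / [3, 7] / [5, 9] / [8];  Q = [1, 2] / [3, 4] / [5, 6] / [7]
  Insert 6 (step 8): P = [2, 4, 6] / [3, 7] / [5, 9] / [8];  Q = [1, 2, 8] / [3, 4] / [5, 6] / [7]
  Insert 1 (step 9): P = [1, 4, 6] / [2, 7] / [3, 9] / [5] / [8];  Q = [1, 2, 8] / [3, 4] / [5, 6] / [7] / [9]
Final shape: (3, 2, 2, 1, 1).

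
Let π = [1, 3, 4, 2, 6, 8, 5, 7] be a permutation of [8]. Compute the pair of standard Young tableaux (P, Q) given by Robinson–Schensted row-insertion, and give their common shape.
P = [1, 2, 4, 5, 7] / [3, 6, 8];  Q = [1, 2, 3, 5, 6] / [4, 7, 8];  common shape = (5, 3)

Row-insert the values π_1, π_2, … into P one at a time, bumping the leftmost entry strictly greater than the inserted value down to the next row. The recording tableau Q records, in position (i, j), the step at which that cell was added to P.
  Insert 1 (step 1): P = [1];  Q = [1]
  Insert 3 (step 2): P = [1, 3];  Q = [1, 2]
  Insert 4 (step 3): P = [1, 3, 4];  Q = [1, 2, 3]
  Insert 2 (step 4): P = [1, 2, 4] / [3];  Q = [1, 2, 3] / [4]
  Insert 6 (step 5): P = [1, 2, 4, 6] / [3];  Q = [1, 2, 3, 5] / [4]
  Insert 8 (step 6): P = [1, 2, 4, 6, 8] / [3];  Q = [1, 2, 3, 5, 6] / [4]
  Insert 5 (step 7): P = [1, 2, 4, 5, 8] / [3, 6];  Q = [1, 2, 3, 5, 6] / [4, 7]
  Insert 7 (step 8): P = [1, 2, 4, 5, 7] / [3, 6, 8];  Q = [1, 2, 3, 5, 6] / [4, 7, 8]
Final shape: (5, 3).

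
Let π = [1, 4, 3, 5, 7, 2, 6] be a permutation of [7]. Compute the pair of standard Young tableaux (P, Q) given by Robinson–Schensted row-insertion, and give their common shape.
P = [1, 2, 5, 6] / [3, 7] / [4];  Q = [1, 2, 4, 5] / [3, 7] / [6];  common shape = (4, 2, 1)

Row-insert the values π_1, π_2, … into P one at a time, bumping the leftmost entry strictly greater than the inserted value down to the next row. The recording tableau Q records, in position (i, j), the step at which that cell was added to P.
  Insert 1 (step 1): P = [1];  Q = [1]
  Insert 4 (step 2): P = [1, 4];  Q = [1, 2]
  Insert 3 (step 3): P = [1, 3] / [4];  Q = [1, 2] / [3]
  Insert 5 (step 4): P = [1, 3, 5] / [4];  Q = [1, 2, 4] / [3]
  Insert 7 (step 5): P = [1, 3, 5, 7] / [4];  Q = [1, 2, 4, 5] / [3]
  Insert 2 (step 6): P = [1, 2, 5, 7] / [3] / [4];  Q = [1, 2, 4, 5] / [3] / [6]
  Insert 6 (step 7): P = [1, 2, 5, 6] / [3, 7] / [4];  Q = [1, 2, 4, 5] / [3, 7] / [6]
Final shape: (4, 2, 1).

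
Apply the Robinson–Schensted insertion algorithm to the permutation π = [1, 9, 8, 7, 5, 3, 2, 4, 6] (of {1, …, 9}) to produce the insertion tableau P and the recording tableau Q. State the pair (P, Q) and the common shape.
P = [1, 2, 4, 6] / [3] / [5] / [7] / [8] / [9];  Q = [1, 2, 8, 9] / [3] / [4] / [5] / [6] / [7];  common shape = (4, 1, 1, 1, 1, 1)

Row-insert the values π_1, π_2, … into P one at a time, bumping the leftmost entry strictly greater than the inserted value down to the next row. The recording tableau Q records, in position (i, j), the step at which that cell was added to P.
  Insert 1 (step 1): P = [1];  Q = [1]
  Insert 9 (step 2): P = [1, 9];  Q = [1, 2]
  Insert 8 (step 3): P = [1, 8] / [9];  Q = [1, 2] / [3]
  Insert 7 (step 4): P = [1, 7] / [8] / [9];  Q = [1, 2] / [3] / [4]
  Insert 5 (step 5): P = [1, 5] / [7] / [8] / [9];  Q = [1, 2] / [3] / [4] / [5]
  Insert 3 (step 6): P = [1, 3] / [5] / [7] / [8] / [9];  Q = [1, 2] / [3] / [4] / [5] / [6]
  Insert 2 (step 7): P = [1, 2] / [3] / [5] / [7] / [8] / [9];  Q = [1, 2] / [3] / [4] / [5] / [6] / [7]
  Insert 4 (step 8): P = [1, 2, 4] / [3] / [5] / [7] / [8] / [9];  Q = [1, 2, 8] / [3] / [4] / [5] / [6] / [7]
  Insert 6 (step 9): P = [1, 2, 4, 6] / [3] / [5] / [7] / [8] / [9];  Q = [1, 2, 8, 9] / [3] / [4] / [5] / [6] / [7]
Final shape: (4, 1, 1, 1, 1, 1).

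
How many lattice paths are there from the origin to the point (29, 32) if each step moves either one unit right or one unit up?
Number of paths = 218169540588403635

A monotone lattice path from (0, 0) to (29, 32) consists of 29 east steps and 32 north steps in some order, so it is determined by which 29 of the 61 steps are east. The count is C(61, 29) = 218169540588403635.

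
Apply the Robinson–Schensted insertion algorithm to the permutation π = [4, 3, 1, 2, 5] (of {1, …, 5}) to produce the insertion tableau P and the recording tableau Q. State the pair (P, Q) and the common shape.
P = [1, 2, 5] / [3] / [4];  Q = [1, 4, 5] / [2] / [3];  common shape = (3, 1, 1)

Row-insert the values π_1, π_2, … into P one at a time, bumping the leftmost entry strictly greater than the inserted value down to the next row. The recording tableau Q records, in position (i, j), the step at which that cell was added to P.
  Insert 4 (step 1): P = [4];  Q = [1]
  Insert 3 (step 2): P = [3] / [4];  Q = [1] / [2]
  Insert 1 (step 3): P = [1] / [3] / [4];  Q = [1] / [2] / [3]
  Insert 2 (step 4): P = [1, 2] / [3] / [4];  Q = [1, 4] / [2] / [3]
  Insert 5 (step 5): P = [1, 2, 5] / [3] / [4];  Q = [1, 4, 5] / [2] / [3]
Final shape: (3, 1, 1).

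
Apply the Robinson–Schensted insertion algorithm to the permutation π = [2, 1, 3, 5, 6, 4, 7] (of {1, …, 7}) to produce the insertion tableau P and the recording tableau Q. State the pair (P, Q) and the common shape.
P = [1, 3, 4, 6, 7] / [2, 5];  Q = [1, 3, 4, 5, 7] / [2, 6];  common shape = (5, 2)

Row-insert the values π_1, π_2, … into P one at a time, bumping the leftmost entry strictly greater than the inserted value down to the next row. The recording tableau Q records, in position (i, j), the step at which that cell was added to P.
  Insert 2 (step 1): P = [2];  Q = [1]
  Insert 1 (step 2): P = [1] / [2];  Q = [1] / [2]
  Insert 3 (step 3): P = [1, 3] / [2];  Q = [1, 3] / [2]
  Insert 5 (step 4): P = [1, 3, 5] / [2];  Q = [1, 3, 4] / [2]
  Insert 6 (step 5): P = [1, 3, 5, 6] / [2];  Q = [1, 3, 4, 5] / [2]
  Insert 4 (step 6): P = [1, 3, 4, 6] / [2, 5];  Q = [1, 3, 4, 5] / [2, 6]
  Insert 7 (step 7): P = [1, 3, 4, 6, 7] / [2, 5];  Q = [1, 3, 4, 5, 7] / [2, 6]
Final shape: (5, 2).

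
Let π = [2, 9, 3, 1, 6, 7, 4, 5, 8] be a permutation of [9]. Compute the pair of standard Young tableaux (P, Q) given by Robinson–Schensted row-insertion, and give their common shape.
P = [1, 3, 4, 5, 8] / [2, 6, 7] / [9];  Q = [1, 2, 5, 6, 9] / [3, 7, 8] / [4];  common shape = (5, 3, 1)

Row-insert the values π_1, π_2, … into P one at a time, bumping the leftmost entry strictly greater than the inserted value down to the next row. The recording tableau Q records, in position (i, j), the step at which that cell was added to P.
  Insert 2 (step 1): P = [2];  Q = [1]
  Insert 9 (step 2): P = [2, 9];  Q = [1, 2]
  Insert 3 (step 3): P = [2, 3] / [9];  Q = [1, 2] / [3]
  Insert 1 (step 4): P = [1, 3] / [2] / [9];  Q = [1, 2] / [3] / [4]
  Insert 6 (step 5): P = [1, 3, 6] / [2] / [9];  Q = [1, 2, 5] / [3] / [4]
  Insert 7 (step 6): P = [1, 3, 6, 7] / [2] / [9];  Q = [1, 2, 5, 6] / [3] / [4]
  Insert 4 (step 7): P = [1, 3, 4, 7] / [2, 6] / [9];  Q = [1, 2, 5, 6] / [3, 7] / [4]
  Insert 5 (step 8): P = [1, 3, 4, 5] / [2, 6, 7] / [9];  Q = [1, 2, 5, 6] / [3, 7, 8] / [4]
  Insert 8 (step 9): P = [1, 3, 4, 5, 8] / [2, 6, 7] / [9];  Q = [1, 2, 5, 6, 9] / [3, 7, 8] / [4]
Final shape: (5, 3, 1).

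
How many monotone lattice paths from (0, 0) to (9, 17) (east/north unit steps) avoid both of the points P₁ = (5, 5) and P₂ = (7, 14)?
Number of paths = 1641710

Inclusion–exclusion. Total paths: C(26, 9) = 3124550. Through P₁: C(10, 5)·C(16, 4) = 458640. Through P₂: C(21, 7)·C(5, 2) = 1162800. Since P₁ is strictly southwest of P₂, a monotone path through both must visit P₁ then P₂; paths through both = C(10, 5)·C(11, 2)·C(5, 2) = 138600. Avoid both = 3124550 − 458640 − 1162800 + 138600 = 1641710.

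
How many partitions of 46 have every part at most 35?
p(46, parts ≤ 35) = 105419

Use the recurrence p(n, m) = p(n, m−1) + p(n−m, m): either the largest part is < m (count p(n, m−1)) or the largest part is exactly m (remove one copy of m, count p(n−m, m)). With p(0, ·) = 1 this gives p(46, parts ≤ 35) = 105419. (By conjugating Young diagrams, this also counts partitions of 46 into at most 35 parts.)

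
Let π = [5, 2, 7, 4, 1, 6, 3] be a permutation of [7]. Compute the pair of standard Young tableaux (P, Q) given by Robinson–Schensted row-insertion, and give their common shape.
P = [1, 3, 6] / [2, 4] / [5, 7];  Q = [1, 3, 6] / [2, 4] / [5, 7];  common shape = (3, 2, 2)

Row-insert the values π_1, π_2, … into P one at a time, bumping the leftmost entry strictly greater than the inserted value down to the next row. The recording tableau Q records, in position (i, j), the step at which that cell was added to P.
  Insert 5 (step 1): P = [5];  Q = [1]
  Insert 2 (step 2): P = [2] / [5];  Q = [1] / [2]
  Insert 7 (step 3): P = [2, 7] / [5];  Q = [1, 3] / [2]
  Insert 4 (step 4): P = [2, 4] / [5, 7];  Q = [1, 3] / [2, 4]
  Insert 1 (step 5): P = [1, 4] / [2, 7] / [5];  Q = [1, 3] / [2, 4] / [5]
  Insert 6 (step 6): P = [1, 4, 6] / [2, 7] / [5];  Q = [1, 3, 6] / [2, 4] / [5]
  Insert 3 (step 7): P = [1, 3, 6] / [2, 4] / [5, 7];  Q = [1, 3, 6] / [2, 4] / [5, 7]
Final shape: (3, 2, 2).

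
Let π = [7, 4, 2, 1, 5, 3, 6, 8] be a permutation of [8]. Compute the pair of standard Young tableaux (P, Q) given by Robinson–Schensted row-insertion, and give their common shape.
P = [1, 3, 6, 8] / [2, 5] / [4] / [7];  Q = [1, 5, 7, 8] / [2, 6] / [3] / [4];  common shape = (4, 2, 1, 1)

Row-insert the values π_1, π_2, … into P one at a time, bumping the leftmost entry strictly greater than the inserted value down to the next row. The recording tableau Q records, in position (i, j), the step at which that cell was added to P.
  Insert 7 (step 1): P = [7];  Q = [1]
  Insert 4 (step 2): P = [4] / [7];  Q = [1] / [2]
  Insert 2 (step 3): P = [2] / [4] / [7];  Q = [1] / [2] / [3]
  Insert 1 (step 4): P = [1] / [2] / [4] / [7];  Q = [1] / [2] / [3] / [4]
  Insert 5 (step 5): P = [1, 5] / [2] / [4] / [7];  Q = [1, 5] / [2] / [3] / [4]
  Insert 3 (step 6): P = [1, 3] / [2, 5] / [4] / [7];  Q = [1, 5] / [2, 6] / [3] / [4]
  Insert 6 (step 7): P = [1, 3, 6] / [2, 5] / [4] / [7];  Q = [1, 5, 7] / [2, 6] / [3] / [4]
  Insert 8 (step 8): P = [1, 3, 6, 8] / [2, 5] / [4] / [7];  Q = [1, 5, 7, 8] / [2, 6] / [3] / [4]
Final shape: (4, 2, 1, 1).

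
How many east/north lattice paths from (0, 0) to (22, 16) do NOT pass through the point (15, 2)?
Number of paths = 22224160350

Total paths from (0, 0) to (22, 16): C(38, 22) = 22239974430. Paths through (15, 2): (paths (0, 0) → (15, 2)) × (paths (15, 2) → (22, 16)) = C(17, 15) · C(21, 7) = 136 · 116280 = 15814080. Avoidance count = 22239974430 − 15814080 = 22224160350.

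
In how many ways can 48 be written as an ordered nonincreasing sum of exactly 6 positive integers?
p(48, 6 parts) = 4494

Partitions of n into exactly k parts are in bijection with partitions of n − k into at most k parts (subtract 1 from each part). So p(48, exactly 6) = p(42, parts ≤ 6). Computing via the recurrence p(m, j) = p(m, j−1) + p(m−j, j) gives 4494.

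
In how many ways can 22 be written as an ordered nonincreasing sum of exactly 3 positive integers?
p(22, 3 parts) = 40

Partitions of n into exactly k parts are in bijection with partitions of n − k into at most k parts (subtract 1 from each part). So p(22, exactly 3) = p(19, parts ≤ 3). Computing via the recurrence p(m, j) = p(m, j−1) + p(m−j, j) gives 40.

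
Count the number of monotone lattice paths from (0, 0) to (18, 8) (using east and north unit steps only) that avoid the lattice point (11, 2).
Number of paths = 1428427

Total paths from (0, 0) to (18, 8): C(26, 18) = 1562275. Paths through (11, 2): (paths (0, 0) → (11, 2)) × (paths (11, 2) → (18, 8)) = C(13, 11) · C(13, 7) = 78 · 1716 = 133848. Avoidance count = 1562275 − 133848 = 1428427.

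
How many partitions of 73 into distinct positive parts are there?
q(73) = 40026

A partition into distinct parts is a strictly decreasing sequence summing to n. The recurrence d(n, m) = d(n, m−1) + d(n−m, m−1) (use part m at most once) with q(n) = d(n, n) gives q(73) = 40026. (Euler's theorem: # distinct-part partitions = # odd-part partitions.)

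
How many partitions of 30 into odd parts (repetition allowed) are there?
p_odd(30) = 296

Enumerate partitions using only odd parts via the recurrence o(n, m) = o(n, m−2) + o(n−m, m) over odd m, starting from the largest odd part ≤ n. This gives p_odd(30) = 296. (Euler's theorem: equals the count of distinct-part partitions.)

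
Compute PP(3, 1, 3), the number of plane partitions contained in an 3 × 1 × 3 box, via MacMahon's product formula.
PP(3, 1, 3) = 20

Evaluate the triple product over i = 1..3, j = 1..1, k = 1..3. The factors are (2/1) · (3/2) · (4/3) · (3/2) · (4/3) · (5/4) · (4/3) · (5/4) · … (9 factors total). The numerators and denominators telescope so the product is an integer; carrying out the multiplication exactly gives PP(3, 1, 3) = 20.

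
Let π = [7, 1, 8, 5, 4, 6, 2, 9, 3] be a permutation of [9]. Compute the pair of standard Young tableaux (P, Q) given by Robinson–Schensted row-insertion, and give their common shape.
P = [1, 2, 3, 9] / [4, 6] / [5, 8] / [7];  Q = [1, 3, 6, 8] / [2, 4] / [5, 9] / [7];  common shape = (4, 2, 2, 1)

Row-insert the values π_1, π_2, … into P one at a time, bumping the leftmost entry strictly greater than the inserted value down to the next row. The recording tableau Q records, in position (i, j), the step at which that cell was added to P.
  Insert 7 (step 1): P = [7];  Q = [1]
  Insert 1 (step 2): P = [1] / [7];  Q = [1] / [2]
  Insert 8 (step 3): P = [1, 8] / [7];  Q = [1, 3] / [2]
  Insert 5 (step 4): P = [1, 5] / [7, 8];  Q = [1, 3] / [2, 4]
  Insert 4 (step 5): P = [1, 4] / [5, 8] / [7];  Q = [1, 3] / [2, 4] / [5]
  Insert 6 (step 6): P = [1, 4, 6] / [5, 8] / [7];  Q = [1, 3, 6] / [2, 4] / [5]
  Insert 2 (step 7): P = [1, 2, 6] / [4, 8] / [5] / [7];  Q = [1, 3, 6] / [2, 4] / [5] / [7]
  Insert 9 (step 8): P = [1, 2, 6, 9] / [4, 8] / [5] / [7];  Q = [1, 3, 6, 8] / [2, 4] / [5] / [7]
  Insert 3 (step 9): P = [1, 2, 3, 9] / [4, 6] / [5, 8] / [7];  Q = [1, 3, 6, 8] / [2, 4] / [5, 9] / [7]
Final shape: (4, 2, 2, 1).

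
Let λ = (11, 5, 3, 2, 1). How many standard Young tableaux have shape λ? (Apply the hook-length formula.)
# SYT of shape (11, 5, 3, 2, 1) = 584965920

Hook-length formula: f^λ = n! / Π hook(c), product over all cells c of the Young diagram. For λ = (11, 5, 3, 2, 1), n = 22 boxes. Hook lengths by row (left-to-right, top-to-bottom): [15, 13, 11, 9, 8, 6, 5, 4, 3, 2, 1]; [8, 6, 4, 2, 1]; [5, 3, 1]; [3, 1]; [1]. Product of hooks = 1921480704000. So f^λ = 22! / 1921480704000 = 1124000727777607680000 / 1921480704000 = 584965920.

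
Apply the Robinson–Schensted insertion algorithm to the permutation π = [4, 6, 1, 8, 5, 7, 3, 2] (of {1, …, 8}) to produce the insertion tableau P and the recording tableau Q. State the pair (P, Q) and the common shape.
P = [1, 2, 7] / [3, 5, 8] / [4] / [6];  Q = [1, 2, 4] / [3, 5, 6] / [7] / [8];  common shape = (3, 3, 1, 1)

Row-insert the values π_1, π_2, … into P one at a time, bumping the leftmost entry strictly greater than the inserted value down to the next row. The recording tableau Q records, in position (i, j), the step at which that cell was added to P.
  Insert 4 (step 1): P = [4];  Q = [1]
  Insert 6 (step 2): P = [4, 6];  Q = [1, 2]
  Insert 1 (step 3): P = [1, 6] / [4];  Q = [1, 2] / [3]
  Insert 8 (step 4): P = [1, 6, 8] / [4];  Q = [1, 2, 4] / [3]
  Insert 5 (step 5): P = [1, 5, 8] / [4, 6];  Q = [1, 2, 4] / [3, 5]
  Insert 7 (step 6): P = [1, 5, 7] / [4, 6, 8];  Q = [1, 2, 4] / [3, 5, 6]
  Insert 3 (step 7): P = [1, 3, 7] / [4, 5, 8] / [6];  Q = [1, 2, 4] / [3, 5, 6] / [7]
  Insert 2 (step 8): P = [1, 2, 7] / [3, 5, 8] / [4] / [6];  Q = [1, 2, 4] / [3, 5, 6] / [7] / [8]
Final shape: (3, 3, 1, 1).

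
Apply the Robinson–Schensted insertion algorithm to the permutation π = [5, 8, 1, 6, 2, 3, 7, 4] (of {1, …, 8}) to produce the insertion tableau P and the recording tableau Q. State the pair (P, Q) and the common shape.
P = [1, 2, 3, 4] / [5, 6, 7] / [8];  Q = [1, 2, 6, 7] / [3, 4, 8] / [5];  common shape = (4, 3, 1)

Row-insert the values π_1, π_2, … into P one at a time, bumping the leftmost entry strictly greater than the inserted value down to the next row. The recording tableau Q records, in position (i, j), the step at which that cell was added to P.
  Insert 5 (step 1): P = [5];  Q = [1]
  Insert 8 (step 2): P = [5, 8];  Q = [1, 2]
  Insert 1 (step 3): P = [1, 8] / [5];  Q = [1, 2] / [3]
  Insert 6 (step 4): P = [1, 6] / [5, 8];  Q = [1, 2] / [3, 4]
  Insert 2 (step 5): P = [1, 2] / [5, 6] / [8];  Q = [1, 2] / [3, 4] / [5]
  Insert 3 (step 6): P = [1, 2, 3] / [5, 6] / [8];  Q = [1, 2, 6] / [3, 4] / [5]
  Insert 7 (step 7): P = [1, 2, 3, 7] / [5, 6] / [8];  Q = [1, 2, 6, 7] / [3, 4] / [5]
  Insert 4 (step 8): P = [1, 2, 3, 4] / [5, 6, 7] / [8];  Q = [1, 2, 6, 7] / [3, 4, 8] / [5]
Final shape: (4, 3, 1).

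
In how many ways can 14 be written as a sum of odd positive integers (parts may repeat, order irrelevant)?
p_odd(14) = 22

Partitions of 14 using only odd parts 1, 3, 5, …: 13+1, 11+3, 11+1+1+1, 9+5, 9+3+1+1, 9+1+1+1+1+1, 7+7, 7+5+1+1, 7+3+3+1, 7+3+1+1+1+1, 7+1+1+1+1+1+1+1, 5+5+3+1, 5+5+1+1+1+1, 5+3+3+3, 5+3+3+1+1+1, 5+3+1+1+1+1+1+1, 5+1+1+1+1+1+1+1+1+1, 3+3+3+3+1+1, 3+3+3+1+1+1+1+1, 3+3+1+1+1+1+1+1+1+1, 3+1+1+1+1+1+1+1+1+1+1+1, 1+1+1+1+1+1+1+1+1+1+1+1+1+1. There are 22. (Euler: this equals q(14), the number of distinct-part partitions.)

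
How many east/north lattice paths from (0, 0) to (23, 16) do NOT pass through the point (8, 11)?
Number of paths = 36539437662

Total paths from (0, 0) to (23, 16): C(39, 23) = 37711260990. Paths through (8, 11): (paths (0, 0) → (8, 11)) × (paths (8, 11) → (23, 16)) = C(19, 8) · C(20, 15) = 75582 · 15504 = 1171823328. Avoidance count = 37711260990 − 1171823328 = 36539437662.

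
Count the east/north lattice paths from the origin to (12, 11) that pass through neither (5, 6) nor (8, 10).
Number of paths = 848234

Inclusion–exclusion. Total paths: C(23, 12) = 1352078. Through P₁: C(11, 5)·C(12, 7) = 365904. Through P₂: C(18, 8)·C(5, 4) = 218790. Since P₁ is strictly southwest of P₂, a monotone path through both must visit P₁ then P₂; paths through both = C(11, 5)·C(7, 3)·C(5, 4) = 80850. Avoid both = 1352078 − 365904 − 218790 + 80850 = 848234.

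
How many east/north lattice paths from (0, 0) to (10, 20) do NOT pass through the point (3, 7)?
Number of paths = 20742615

Total paths from (0, 0) to (10, 20): C(30, 10) = 30045015. Paths through (3, 7): (paths (0, 0) → (3, 7)) × (paths (3, 7) → (10, 20)) = C(10, 3) · C(20, 7) = 120 · 77520 = 9302400. Avoidance count = 30045015 − 9302400 = 20742615.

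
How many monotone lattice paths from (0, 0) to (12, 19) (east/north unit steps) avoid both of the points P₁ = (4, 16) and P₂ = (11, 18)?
Number of paths = 71475360

Inclusion–exclusion. Total paths: C(31, 12) = 141120525. Through P₁: C(20, 4)·C(11, 8) = 799425. Through P₂: C(29, 11)·C(2, 1) = 69194580. Since P₁ is strictly southwest of P₂, a monotone path through both must visit P₁ then P₂; paths through both = C(20, 4)·C(9, 7)·C(2, 1) = 348840. Avoid both = 141120525 − 799425 − 69194580 + 348840 = 71475360.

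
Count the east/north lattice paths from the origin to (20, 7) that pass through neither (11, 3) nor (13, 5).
Number of paths = 397946

Inclusion–exclusion. Total paths: C(27, 20) = 888030. Through P₁: C(14, 11)·C(13, 9) = 260260. Through P₂: C(18, 13)·C(9, 7) = 308448. Since P₁ is strictly southwest of P₂, a monotone path through both must visit P₁ then P₂; paths through both = C(14, 11)·C(4, 2)·C(9, 7) = 78624. Avoid both = 888030 − 260260 − 308448 + 78624 = 397946.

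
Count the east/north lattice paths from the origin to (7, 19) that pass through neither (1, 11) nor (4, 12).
Number of paths = 409124

Inclusion–exclusion. Total paths: C(26, 7) = 657800. Through P₁: C(12, 1)·C(14, 6) = 36036. Through P₂: C(16, 4)·C(10, 3) = 218400. Since P₁ is strictly southwest of P₂, a monotone path through both must visit P₁ then P₂; paths through both = C(12, 1)·C(4, 3)·C(10, 3) = 5760. Avoid both = 657800 − 36036 − 218400 + 5760 = 409124.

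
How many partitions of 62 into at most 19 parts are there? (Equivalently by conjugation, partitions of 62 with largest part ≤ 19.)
p(62, parts ≤ 19) = 995318

Use the recurrence p(n, m) = p(n, m−1) + p(n−m, m): either the largest part is < m (count p(n, m−1)) or the largest part is exactly m (remove one copy of m, count p(n−m, m)). With p(0, ·) = 1 this gives p(62, parts ≤ 19) = 995318. (By conjugating Young diagrams, this also counts partitions of 62 into at most 19 parts.)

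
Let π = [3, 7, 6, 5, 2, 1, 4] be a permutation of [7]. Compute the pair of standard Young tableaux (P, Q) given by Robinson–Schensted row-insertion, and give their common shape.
P = [1, 4] / [2, 5] / [3] / [6] / [7];  Q = [1, 2] / [3, 7] / [4] / [5] / [6];  common shape = (2, 2, 1, 1, 1)

Row-insert the values π_1, π_2, … into P one at a time, bumping the leftmost entry strictly greater than the inserted value down to the next row. The recording tableau Q records, in position (i, j), the step at which that cell was added to P.
  Insert 3 (step 1): P = [3];  Q = [1]
  Insert 7 (step 2): P = [3, 7];  Q = [1, 2]
  Insert 6 (step 3): P = [3, 6] / [7];  Q = [1, 2] / [3]
  Insert 5 (step 4): P = [3, 5] / [6] / [7];  Q = [1, 2] / [3] / [4]
  Insert 2 (step 5): P = [2, 5] / [3] / [6] / [7];  Q = [1, 2] / [3] / [4] / [5]
  Insert 1 (step 6): P = [1, 5] / [2] / [3] / [6] / [7];  Q = [1, 2] / [3] / [4] / [5] / [6]
  Insert 4 (step 7): P = [1, 4] / [2, 5] / [3] / [6] / [7];  Q = [1, 2] / [3, 7] / [4] / [5] / [6]
Final shape: (2, 2, 1, 1, 1).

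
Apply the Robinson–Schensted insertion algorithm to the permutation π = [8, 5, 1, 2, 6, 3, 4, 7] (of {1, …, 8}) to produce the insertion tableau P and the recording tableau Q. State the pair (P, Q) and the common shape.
P = [1, 2, 3, 4, 7] / [5, 6] / [8];  Q = [1, 4, 5, 7, 8] / [2, 6] / [3];  common shape = (5, 2, 1)

Row-insert the values π_1, π_2, … into P one at a time, bumping the leftmost entry strictly greater than the inserted value down to the next row. The recording tableau Q records, in position (i, j), the step at which that cell was added to P.
  Insert 8 (step 1): P = [8];  Q = [1]
  Insert 5 (step 2): P = [5] / [8];  Q = [1] / [2]
  Insert 1 (step 3): P = [1] / [5] / [8];  Q = [1] / [2] / [3]
  Insert 2 (step 4): P = [1, 2] / [5] / [8];  Q = [1, 4] / [2] / [3]
  Insert 6 (step 5): P = [1, 2, 6] / [5] / [8];  Q = [1, 4, 5] / [2] / [3]
  Insert 3 (step 6): P = [1, 2, 3] / [5, 6] / [8];  Q = [1, 4, 5] / [2, 6] / [3]
  Insert 4 (step 7): P = [1, 2, 3, 4] / [5, 6] / [8];  Q = [1, 4, 5, 7] / [2, 6] / [3]
  Insert 7 (step 8): P = [1, 2, 3, 4, 7] / [5, 6] / [8];  Q = [1, 4, 5, 7, 8] / [2, 6] / [3]
Final shape: (5, 2, 1).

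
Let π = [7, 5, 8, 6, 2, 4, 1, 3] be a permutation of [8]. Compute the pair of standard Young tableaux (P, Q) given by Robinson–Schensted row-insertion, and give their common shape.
P = [1, 3] / [2, 4] / [5, 6] / [7, 8];  Q = [1, 3] / [2, 4] / [5, 6] / [7, 8];  common shape = (2, 2, 2, 2)

Row-insert the values π_1, π_2, … into P one at a time, bumping the leftmost entry strictly greater than the inserted value down to the next row. The recording tableau Q records, in position (i, j), the step at which that cell was added to P.
  Insert 7 (step 1): P = [7];  Q = [1]
  Insert 5 (step 2): P = [5] / [7];  Q = [1] / [2]
  Insert 8 (step 3): P = [5, 8] / [7];  Q = [1, 3] / [2]
  Insert 6 (step 4): P = [5, 6] / [7, 8];  Q = [1, 3] / [2, 4]
  Insert 2 (step 5): P = [2, 6] / [5, 8] / [7];  Q = [1, 3] / [2, 4] / [5]
  Insert 4 (step 6): P = [2, 4] / [5, 6] / [7, 8];  Q = [1, 3] / [2, 4] / [5, 6]
  Insert 1 (step 7): P = [1, 4] / [2, 6] / [5, 8] / [7];  Q = [1, 3] / [2, 4] / [5, 6] / [7]
  Insert 3 (step 8): P = [1, 3] / [2, 4] / [5, 6] / [7, 8];  Q = [1, 3] / [2, 4] / [5, 6] / [7, 8]
Final shape: (2, 2, 2, 2).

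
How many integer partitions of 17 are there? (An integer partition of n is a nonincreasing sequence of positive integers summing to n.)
p(17) = 297

Compute p(n) via the recurrence p(n, m) = p(n, m−1) + p(n−m, m), where p(n, m) counts partitions of n with all parts ≤ m and p(n) = p(n, n). The base cases are p(0, m) = 1 and p(n, 0) = 0 for n > 0. Filling the table yields p(17) = 297. (Euler's pentagonal recurrence is an alternative.)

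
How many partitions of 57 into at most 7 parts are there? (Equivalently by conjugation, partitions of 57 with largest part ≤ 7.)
p(57, parts ≤ 7) = 34082

Use the recurrence p(n, m) = p(n, m−1) + p(n−m, m): either the largest part is < m (count p(n, m−1)) or the largest part is exactly m (remove one copy of m, count p(n−m, m)). With p(0, ·) = 1 this gives p(57, parts ≤ 7) = 34082. (By conjugating Young diagrams, this also counts partitions of 57 into at most 7 parts.)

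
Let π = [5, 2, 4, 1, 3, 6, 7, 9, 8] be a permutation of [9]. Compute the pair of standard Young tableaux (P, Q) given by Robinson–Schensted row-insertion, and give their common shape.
P = [1, 3, 6, 7, 8] / [2, 4, 9] / [5];  Q = [1, 3, 6, 7, 8] / [2, 5, 9] / [4];  common shape = (5, 3, 1)

Row-insert the values π_1, π_2, … into P one at a time, bumping the leftmost entry strictly greater than the inserted value down to the next row. The recording tableau Q records, in position (i, j), the step at which that cell was added to P.
  Insert 5 (step 1): P = [5];  Q = [1]
  Insert 2 (step 2): P = [2] / [5];  Q = [1] / [2]
  Insert 4 (step 3): P = [2, 4] / [5];  Q = [1, 3] / [2]
  Insert 1 (step 4): P = [1, 4] / [2] / [5];  Q = [1, 3] / [2] / [4]
  Insert 3 (step 5): P = [1, 3] / [2, 4] / [5];  Q = [1, 3] / [2, 5] / [4]
  Insert 6 (step 6): P = [1, 3, 6] / [2, 4] / [5];  Q = [1, 3, 6] / [2, 5] / [4]
  Insert 7 (step 7): P = [1, 3, 6, 7] / [2, 4] / [5];  Q = [1, 3, 6, 7] / [2, 5] / [4]
  Insert 9 (step 8): P = [1, 3, 6, 7, 9] / [2, 4] / [5];  Q = [1, 3, 6, 7, 8] / [2, 5] / [4]
  Insert 8 (step 9): P = [1, 3, 6, 7, 8] / [2, 4, 9] / [5];  Q = [1, 3, 6, 7, 8] / [2, 5, 9] / [4]
Final shape: (5, 3, 1).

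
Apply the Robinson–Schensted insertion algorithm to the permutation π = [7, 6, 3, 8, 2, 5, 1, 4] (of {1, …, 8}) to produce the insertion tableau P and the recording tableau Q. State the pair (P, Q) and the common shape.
P = [1, 4] / [2, 5] / [3, 8] / [6] / [7];  Q = [1, 4] / [2, 6] / [3, 8] / [5] / [7];  common shape = (2, 2, 2, 1, 1)

Row-insert the values π_1, π_2, … into P one at a time, bumping the leftmost entry strictly greater than the inserted value down to the next row. The recording tableau Q records, in position (i, j), the step at which that cell was added to P.
  Insert 7 (step 1): P = [7];  Q = [1]
  Insert 6 (step 2): P = [6] / [7];  Q = [1] / [2]
  Insert 3 (step 3): P = [3] / [6] / [7];  Q = [1] / [2] / [3]
  Insert 8 (step 4): P = [3, 8] / [6] / [7];  Q = [1, 4] / [2] / [3]
  Insert 2 (step 5): P = [2, 8] / [3] / [6] / [7];  Q = [1, 4] / [2] / [3] / [5]
  Insert 5 (step 6): P = [2, 5] / [3, 8] / [6] / [7];  Q = [1, 4] / [2, 6] / [3] / [5]
  Insert 1 (step 7): P = [1, 5] / [2, 8] / [3] / [6] / [7];  Q = [1, 4] / [2, 6] / [3] / [5] / [7]
  Insert 4 (step 8): P = [1, 4] / [2, 5] / [3, 8] / [6] / [7];  Q = [1, 4] / [2, 6] / [3, 8] / [5] / [7]
Final shape: (2, 2, 2, 1, 1).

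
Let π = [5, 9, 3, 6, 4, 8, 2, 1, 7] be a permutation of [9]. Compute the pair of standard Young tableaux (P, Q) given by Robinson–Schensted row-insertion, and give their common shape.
P = [1, 4, 7] / [2, 6, 8] / [3] / [5] / [9];  Q = [1, 2, 6] / [3, 4, 9] / [5] / [7] / [8];  common shape = (3, 3, 1, 1, 1)

Row-insert the values π_1, π_2, … into P one at a time, bumping the leftmost entry strictly greater than the inserted value down to the next row. The recording tableau Q records, in position (i, j), the step at which that cell was added to P.
  Insert 5 (step 1): P = [5];  Q = [1]
  Insert 9 (step 2): P = [5, 9];  Q = [1, 2]
  Insert 3 (step 3): P = [3, 9] / [5];  Q = [1, 2] / [3]
  Insert 6 (step 4): P = [3, 6] / [5, 9];  Q = [1, 2] / [3, 4]
  Insert 4 (step 5): P = [3, 4] / [5, 6] / [9];  Q = [1, 2] / [3, 4] / [5]
  Insert 8 (step 6): P = [3, 4, 8] / [5, 6] / [9];  Q = [1, 2, 6] / [3, 4] / [5]
  Insert 2 (step 7): P = [2, 4, 8] / [3, 6] / [5] / [9];  Q = [1, 2, 6] / [3, 4] / [5] / [7]
  Insert 1 (step 8): P = [1, 4, 8] / [2, 6] / [3] / [5] / [9];  Q = [1, 2, 6] / [3, 4] / [5] / [7] / [8]
  Insert 7 (step 9): P = [1, 4, 7] / [2, 6, 8] / [3] / [5] / [9];  Q = [1, 2, 6] / [3, 4, 9] / [5] / [7] / [8]
Final shape: (3, 3, 1, 1, 1).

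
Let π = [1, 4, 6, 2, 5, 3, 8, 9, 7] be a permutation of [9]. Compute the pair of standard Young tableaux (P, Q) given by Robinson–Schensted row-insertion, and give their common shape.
P = [1, 2, 3, 7, 9] / [4, 5, 8] / [6];  Q = [1, 2, 3, 7, 8] / [4, 5, 9] / [6];  common shape = (5, 3, 1)

Row-insert the values π_1, π_2, … into P one at a time, bumping the leftmost entry strictly greater than the inserted value down to the next row. The recording tableau Q records, in position (i, j), the step at which that cell was added to P.
  Insert 1 (step 1): P = [1];  Q = [1]
  Insert 4 (step 2): P = [1, 4];  Q = [1, 2]
  Insert 6 (step 3): P = [1, 4, 6];  Q = [1, 2, 3]
  Insert 2 (step 4): P = [1, 2, 6] / [4];  Q = [1, 2, 3] / [4]
  Insert 5 (step 5): P = [1, 2, 5] / [4, 6];  Q = [1, 2, 3] / [4, 5]
  Insert 3 (step 6): P = [1, 2, 3] / [4, 5] / [6];  Q = [1, 2, 3] / [4, 5] / [6]
  Insert 8 (step 7): P = [1, 2, 3, 8] / [4, 5] / [6];  Q = [1, 2, 3, 7] / [4, 5] / [6]
  Insert 9 (step 8): P = [1, 2, 3, 8, 9] / [4, 5] / [6];  Q = [1, 2, 3, 7, 8] / [4, 5] / [6]
  Insert 7 (step 9): P = [1, 2, 3, 7, 9] / [4, 5, 8] / [6];  Q = [1, 2, 3, 7, 8] / [4, 5, 9] / [6]
Final shape: (5, 3, 1).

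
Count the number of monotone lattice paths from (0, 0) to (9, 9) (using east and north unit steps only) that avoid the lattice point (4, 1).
Number of paths = 42185

Total paths from (0, 0) to (9, 9): C(18, 9) = 48620. Paths through (4, 1): (paths (0, 0) → (4, 1)) × (paths (4, 1) → (9, 9)) = C(5, 4) · C(13, 5) = 5 · 1287 = 6435. Avoidance count = 48620 − 6435 = 42185.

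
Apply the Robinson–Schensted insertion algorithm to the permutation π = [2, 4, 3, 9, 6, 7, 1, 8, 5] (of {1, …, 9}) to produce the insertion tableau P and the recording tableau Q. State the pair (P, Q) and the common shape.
P = [1, 3, 5, 7, 8] / [2, 6] / [4, 9];  Q = [1, 2, 4, 6, 8] / [3, 5] / [7, 9];  common shape = (5, 2, 2)

Row-insert the values π_1, π_2, … into P one at a time, bumping the leftmost entry strictly greater than the inserted value down to the next row. The recording tableau Q records, in position (i, j), the step at which that cell was added to P.
  Insert 2 (step 1): P = [2];  Q = [1]
  Insert 4 (step 2): P = [2, 4];  Q = [1, 2]
  Insert 3 (step 3): P = [2, 3] / [4];  Q = [1, 2] / [3]
  Insert 9 (step 4): P = [2, 3, 9] / [4];  Q = [1, 2, 4] / [3]
  Insert 6 (step 5): P = [2, 3, 6] / [4, 9];  Q = [1, 2, 4] / [3, 5]
  Insert 7 (step 6): P = [2, 3, 6, 7] / [4, 9];  Q = [1, 2, 4, 6] / [3, 5]
  Insert 1 (step 7): P = [1, 3, 6, 7] / [2, 9] / [4];  Q = [1, 2, 4, 6] / [3, 5] / [7]
  Insert 8 (step 8): P = [1, 3, 6, 7, 8] / [2, 9] / [4];  Q = [1, 2, 4, 6, 8] / [3, 5] / [7]
  Insert 5 (step 9): P = [1, 3, 5, 7, 8] / [2, 6] / [4, 9];  Q = [1, 2, 4, 6, 8] / [3, 5] / [7, 9]
Final shape: (5, 2, 2).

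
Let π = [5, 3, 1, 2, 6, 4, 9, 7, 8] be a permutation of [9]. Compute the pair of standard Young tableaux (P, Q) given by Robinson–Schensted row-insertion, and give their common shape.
P = [1, 2, 4, 7, 8] / [3, 6, 9] / [5];  Q = [1, 4, 5, 7, 9] / [2, 6, 8] / [3];  common shape = (5, 3, 1)

Row-insert the values π_1, π_2, … into P one at a time, bumping the leftmost entry strictly greater than the inserted value down to the next row. The recording tableau Q records, in position (i, j), the step at which that cell was added to P.
  Insert 5 (step 1): P = [5];  Q = [1]
  Insert 3 (step 2): P = [3] / [5];  Q = [1] / [2]
  Insert 1 (step 3): P = [1] / [3] / [5];  Q = [1] / [2] / [3]
  Insert 2 (step 4): P = [1, 2] / [3] / [5];  Q = [1, 4] / [2] / [3]
  Insert 6 (step 5): P = [1, 2, 6] / [3] / [5];  Q = [1, 4, 5] / [2] / [3]
  Insert 4 (step 6): P = [1, 2, 4] / [3, 6] / [5];  Q = [1, 4, 5] / [2, 6] / [3]
  Insert 9 (step 7): P = [1, 2, 4, 9] / [3, 6] / [5];  Q = [1, 4, 5, 7] / [2, 6] / [3]
  Insert 7 (step 8): P = [1, 2, 4, 7] / [3, 6, 9] / [5];  Q = [1, 4, 5, 7] / [2, 6, 8] / [3]
  Insert 8 (step 9): P = [1, 2, 4, 7, 8] / [3, 6, 9] / [5];  Q = [1, 4, 5, 7, 9] / [2, 6, 8] / [3]
Final shape: (5, 3, 1).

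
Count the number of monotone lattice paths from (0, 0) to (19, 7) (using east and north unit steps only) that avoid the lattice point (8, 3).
Number of paths = 432575

Total paths from (0, 0) to (19, 7): C(26, 19) = 657800. Paths through (8, 3): (paths (0, 0) → (8, 3)) × (paths (8, 3) → (19, 7)) = C(11, 8) · C(15, 11) = 165 · 1365 = 225225. Avoidance count = 657800 − 225225 = 432575.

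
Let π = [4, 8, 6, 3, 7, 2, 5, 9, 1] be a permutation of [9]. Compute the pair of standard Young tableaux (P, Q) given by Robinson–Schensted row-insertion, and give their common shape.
P = [1, 5, 7, 9] / [2, 6] / [3] / [4] / [8];  Q = [1, 2, 5, 8] / [3, 7] / [4] / [6] / [9];  common shape = (4, 2, 1, 1, 1)

Row-insert the values π_1, π_2, … into P one at a time, bumping the leftmost entry strictly greater than the inserted value down to the next row. The recording tableau Q records, in position (i, j), the step at which that cell was added to P.
  Insert 4 (step 1): P = [4];  Q = [1]
  Insert 8 (step 2): P = [4, 8];  Q = [1, 2]
  Insert 6 (step 3): P = [4, 6] / [8];  Q = [1, 2] / [3]
  Insert 3 (step 4): P = [3, 6] / [4] / [8];  Q = [1, 2] / [3] / [4]
  Insert 7 (step 5): P = [3, 6, 7] / [4] / [8];  Q = [1, 2, 5] / [3] / [4]
  Insert 2 (step 6): P = [2, 6, 7] / [3] / [4] / [8];  Q = [1, 2, 5] / [3] / [4] / [6]
  Insert 5 (step 7): P = [2, 5, 7] / [3, 6] / [4] / [8];  Q = [1, 2, 5] / [3, 7] / [4] / [6]
  Insert 9 (step 8): P = [2, 5, 7, 9] / [3, 6] / [4] / [8];  Q = [1, 2, 5, 8] / [3, 7] / [4] / [6]
  Insert 1 (step 9): P = [1, 5, 7, 9] / [2, 6] / [3] / [4] / [8];  Q = [1, 2, 5, 8] / [3, 7] / [4] / [6] / [9]
Final shape: (4, 2, 1, 1, 1).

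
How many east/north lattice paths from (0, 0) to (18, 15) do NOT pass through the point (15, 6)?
Number of paths = 1025220240

Total paths from (0, 0) to (18, 15): C(33, 18) = 1037158320. Paths through (15, 6): (paths (0, 0) → (15, 6)) × (paths (15, 6) → (18, 15)) = C(21, 15) · C(12, 3) = 54264 · 220 = 11938080. Avoidance count = 1037158320 − 11938080 = 1025220240.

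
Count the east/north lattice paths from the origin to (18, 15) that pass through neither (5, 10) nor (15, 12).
Number of paths = 667715376

Inclusion–exclusion. Total paths: C(33, 18) = 1037158320. Through P₁: C(15, 5)·C(18, 13) = 25729704. Through P₂: C(27, 15)·C(6, 3) = 347677200. Since P₁ is strictly southwest of P₂, a monotone path through both must visit P₁ then P₂; paths through both = C(15, 5)·C(12, 10)·C(6, 3) = 3963960. Avoid both = 1037158320 − 25729704 − 347677200 + 3963960 = 667715376.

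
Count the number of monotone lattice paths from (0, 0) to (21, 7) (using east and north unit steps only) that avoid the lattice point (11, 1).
Number of paths = 1087944

Total paths from (0, 0) to (21, 7): C(28, 21) = 1184040. Paths through (11, 1): (paths (0, 0) → (11, 1)) × (paths (11, 1) → (21, 7)) = C(12, 11) · C(16, 10) = 12 · 8008 = 96096. Avoidance count = 1184040 − 96096 = 1087944.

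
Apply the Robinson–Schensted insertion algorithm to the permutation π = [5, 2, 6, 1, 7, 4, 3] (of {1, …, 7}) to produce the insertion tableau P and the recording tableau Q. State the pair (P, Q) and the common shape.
P = [1, 3, 7] / [2, 4] / [5, 6];  Q = [1, 3, 5] / [2, 6] / [4, 7];  common shape = (3, 2, 2)

Row-insert the values π_1, π_2, … into P one at a time, bumping the leftmost entry strictly greater than the inserted value down to the next row. The recording tableau Q records, in position (i, j), the step at which that cell was added to P.
  Insert 5 (step 1): P = [5];  Q = [1]
  Insert 2 (step 2): P = [2] / [5];  Q = [1] / [2]
  Insert 6 (step 3): P = [2, 6] / [5];  Q = [1, 3] / [2]
  Insert 1 (step 4): P = [1, 6] / [2] / [5];  Q = [1, 3] / [2] / [4]
  Insert 7 (step 5): P = [1, 6, 7] / [2] / [5];  Q = [1, 3, 5] / [2] / [4]
  Insert 4 (step 6): P = [1, 4, 7] / [2, 6] / [5];  Q = [1, 3, 5] / [2, 6] / [4]
  Insert 3 (step 7): P = [1, 3, 7] / [2, 4] / [5, 6];  Q = [1, 3, 5] / [2, 6] / [4, 7]
Final shape: (3, 2, 2).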